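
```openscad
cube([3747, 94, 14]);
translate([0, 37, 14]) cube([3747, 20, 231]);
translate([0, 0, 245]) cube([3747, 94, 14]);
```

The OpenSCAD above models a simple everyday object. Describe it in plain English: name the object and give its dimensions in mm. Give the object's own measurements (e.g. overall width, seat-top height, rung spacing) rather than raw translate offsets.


An I-beam lying along x, 3747 mm long. Overall section height 259 mm. Two flanges 94 mm wide (y) and 14 mm thick, one on the floor and one at the top; a web 20 mm thick runs between them, centred on the flange width.


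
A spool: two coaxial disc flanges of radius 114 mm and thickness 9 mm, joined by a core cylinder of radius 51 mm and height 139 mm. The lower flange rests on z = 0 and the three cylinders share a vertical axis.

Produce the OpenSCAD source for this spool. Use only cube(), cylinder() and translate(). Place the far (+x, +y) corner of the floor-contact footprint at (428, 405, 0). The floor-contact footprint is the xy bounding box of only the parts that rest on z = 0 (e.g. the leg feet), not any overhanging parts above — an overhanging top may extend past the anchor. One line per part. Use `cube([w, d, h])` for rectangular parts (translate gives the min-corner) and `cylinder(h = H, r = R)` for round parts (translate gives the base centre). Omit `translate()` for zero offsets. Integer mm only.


translate([314, 291, 0]) cylinder(h = 9, r = 114);
translate([314, 291, 9]) cylinder(h = 139, r = 51);
translate([314, 291, 148]) cylinder(h = 9, r = 114);


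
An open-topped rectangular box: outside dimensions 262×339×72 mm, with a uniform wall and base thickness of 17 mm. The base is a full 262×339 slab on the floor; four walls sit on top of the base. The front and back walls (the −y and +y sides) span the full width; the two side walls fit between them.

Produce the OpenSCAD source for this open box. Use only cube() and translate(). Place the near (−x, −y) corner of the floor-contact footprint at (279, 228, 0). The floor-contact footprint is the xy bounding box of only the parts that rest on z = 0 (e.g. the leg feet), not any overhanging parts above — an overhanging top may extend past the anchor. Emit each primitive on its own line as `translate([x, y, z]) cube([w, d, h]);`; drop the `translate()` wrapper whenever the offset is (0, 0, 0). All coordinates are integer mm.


translate([279, 228, 0]) cube([262, 339, 17]);
translate([279, 228, 17]) cube([262, 17, 55]);
translate([279, 550, 17]) cube([262, 17, 55]);
translate([279, 245, 17]) cube([17, 305, 55]);
translate([524, 245, 17]) cube([17, 305, 55]);


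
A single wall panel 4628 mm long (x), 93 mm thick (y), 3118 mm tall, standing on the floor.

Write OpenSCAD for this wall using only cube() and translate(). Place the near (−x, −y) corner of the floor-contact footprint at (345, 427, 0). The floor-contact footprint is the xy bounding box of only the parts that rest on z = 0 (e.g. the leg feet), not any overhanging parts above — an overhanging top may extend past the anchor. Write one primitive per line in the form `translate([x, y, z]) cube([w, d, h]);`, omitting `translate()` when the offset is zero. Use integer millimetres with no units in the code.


translate([345, 427, 0]) cube([4628, 93, 3118]);


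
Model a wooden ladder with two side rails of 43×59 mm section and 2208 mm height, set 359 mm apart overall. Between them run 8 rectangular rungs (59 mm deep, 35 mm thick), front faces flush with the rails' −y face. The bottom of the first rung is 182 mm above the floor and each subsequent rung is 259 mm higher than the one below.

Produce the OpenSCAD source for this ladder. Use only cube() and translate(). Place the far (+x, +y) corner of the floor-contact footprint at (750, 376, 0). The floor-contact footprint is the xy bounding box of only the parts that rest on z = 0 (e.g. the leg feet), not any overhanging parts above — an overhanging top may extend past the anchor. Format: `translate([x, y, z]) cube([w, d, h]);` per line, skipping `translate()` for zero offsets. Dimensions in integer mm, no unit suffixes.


translate([391, 317, 0]) cube([43, 59, 2208]);
translate([707, 317, 0]) cube([43, 59, 2208]);
translate([434, 317, 182]) cube([273, 59, 35]);
translate([434, 317, 441]) cube([273, 59, 35]);
translate([434, 317, 700]) cube([273, 59, 35]);
translate([434, 317, 959]) cube([273, 59, 35]);
translate([434, 317, 1218]) cube([273, 59, 35]);
translate([434, 317, 1477]) cube([273, 59, 35]);
translate([434, 317, 1736]) cube([273, 59, 35]);
translate([434, 317, 1995]) cube([273, 59, 35]);


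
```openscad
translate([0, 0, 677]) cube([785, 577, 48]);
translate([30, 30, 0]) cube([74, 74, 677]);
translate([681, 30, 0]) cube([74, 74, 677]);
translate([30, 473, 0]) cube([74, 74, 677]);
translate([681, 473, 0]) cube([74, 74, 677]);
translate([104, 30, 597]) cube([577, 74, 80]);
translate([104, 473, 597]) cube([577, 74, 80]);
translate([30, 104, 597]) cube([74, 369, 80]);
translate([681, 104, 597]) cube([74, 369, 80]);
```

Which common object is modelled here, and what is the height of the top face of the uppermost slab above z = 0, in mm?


A table. The table height is 725 mm.

A 785×577×48 slab sits at z = 677 on four 74 mm square posts — a table. The top surface is at 677 + 48 = 725 mm.


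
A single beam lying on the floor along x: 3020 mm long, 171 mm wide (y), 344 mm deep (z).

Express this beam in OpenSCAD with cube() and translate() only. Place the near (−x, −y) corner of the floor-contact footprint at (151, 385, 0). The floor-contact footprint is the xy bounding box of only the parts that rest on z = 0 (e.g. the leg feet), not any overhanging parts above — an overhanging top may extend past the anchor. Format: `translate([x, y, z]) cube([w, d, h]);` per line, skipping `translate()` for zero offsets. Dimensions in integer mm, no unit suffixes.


translate([151, 385, 0]) cube([3020, 171, 344]);


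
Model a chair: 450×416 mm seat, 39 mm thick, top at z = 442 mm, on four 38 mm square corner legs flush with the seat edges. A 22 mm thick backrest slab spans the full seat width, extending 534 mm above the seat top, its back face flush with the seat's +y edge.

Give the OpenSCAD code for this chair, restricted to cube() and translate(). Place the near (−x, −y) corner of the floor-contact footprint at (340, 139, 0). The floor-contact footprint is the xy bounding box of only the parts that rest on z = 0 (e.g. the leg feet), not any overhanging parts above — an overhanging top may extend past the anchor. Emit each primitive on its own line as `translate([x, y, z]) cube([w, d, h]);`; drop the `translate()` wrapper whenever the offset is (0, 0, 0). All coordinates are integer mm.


translate([340, 139, 403]) cube([450, 416, 39]);
translate([340, 139, 0]) cube([38, 38, 403]);
translate([752, 139, 0]) cube([38, 38, 403]);
translate([340, 517, 0]) cube([38, 38, 403]);
translate([752, 517, 0]) cube([38, 38, 403]);
translate([340, 533, 442]) cube([450, 22, 534]);


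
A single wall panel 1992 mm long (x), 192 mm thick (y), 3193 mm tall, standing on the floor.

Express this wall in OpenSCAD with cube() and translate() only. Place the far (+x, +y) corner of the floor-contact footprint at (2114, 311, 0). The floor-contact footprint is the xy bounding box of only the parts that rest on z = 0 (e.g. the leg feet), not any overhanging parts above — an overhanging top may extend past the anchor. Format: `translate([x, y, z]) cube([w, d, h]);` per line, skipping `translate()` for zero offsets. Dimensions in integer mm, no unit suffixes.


translate([122, 119, 0]) cube([1992, 192, 3193]);


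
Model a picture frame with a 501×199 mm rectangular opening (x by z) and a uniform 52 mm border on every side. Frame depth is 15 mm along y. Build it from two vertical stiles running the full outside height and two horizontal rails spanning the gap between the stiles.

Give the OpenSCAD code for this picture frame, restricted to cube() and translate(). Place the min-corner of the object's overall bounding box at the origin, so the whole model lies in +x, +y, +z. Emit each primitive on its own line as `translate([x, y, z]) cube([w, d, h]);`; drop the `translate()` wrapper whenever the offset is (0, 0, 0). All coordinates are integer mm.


cube([52, 15, 303]);
translate([553, 0, 0]) cube([52, 15, 303]);
translate([52, 0, 0]) cube([501, 15, 52]);
translate([52, 0, 251]) cube([501, 15, 52]);


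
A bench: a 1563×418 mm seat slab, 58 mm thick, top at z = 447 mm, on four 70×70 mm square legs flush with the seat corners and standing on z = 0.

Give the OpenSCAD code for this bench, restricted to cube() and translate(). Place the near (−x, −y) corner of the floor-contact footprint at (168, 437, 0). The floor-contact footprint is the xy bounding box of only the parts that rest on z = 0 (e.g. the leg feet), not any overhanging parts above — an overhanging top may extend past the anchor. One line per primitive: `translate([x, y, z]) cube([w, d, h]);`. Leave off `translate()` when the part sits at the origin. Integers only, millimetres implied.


translate([168, 437, 389]) cube([1563, 418, 58]);
translate([168, 437, 0]) cube([70, 70, 389]);
translate([168, 785, 0]) cube([70, 70, 389]);
translate([1661, 437, 0]) cube([70, 70, 389]);
translate([1661, 785, 0]) cube([70, 70, 389]);


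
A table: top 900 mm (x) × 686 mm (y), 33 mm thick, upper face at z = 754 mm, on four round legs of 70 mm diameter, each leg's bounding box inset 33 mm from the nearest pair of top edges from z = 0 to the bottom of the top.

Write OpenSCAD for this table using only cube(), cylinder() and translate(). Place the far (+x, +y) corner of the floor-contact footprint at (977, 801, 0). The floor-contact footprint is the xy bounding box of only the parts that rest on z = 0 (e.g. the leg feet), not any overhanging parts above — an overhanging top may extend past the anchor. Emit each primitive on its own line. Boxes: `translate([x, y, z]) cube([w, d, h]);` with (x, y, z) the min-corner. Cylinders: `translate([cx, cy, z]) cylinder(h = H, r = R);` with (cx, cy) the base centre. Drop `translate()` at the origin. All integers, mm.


// leg_h = 754 - 33 = 721
translate([110, 148, 721]) cube([900, 686, 33]);
translate([178, 216, 0]) cylinder(h = 721, r = 35);
translate([942, 216, 0]) cylinder(h = 721, r = 35);
translate([178, 766, 0]) cylinder(h = 721, r = 35);
translate([942, 766, 0]) cylinder(h = 721, r = 35);


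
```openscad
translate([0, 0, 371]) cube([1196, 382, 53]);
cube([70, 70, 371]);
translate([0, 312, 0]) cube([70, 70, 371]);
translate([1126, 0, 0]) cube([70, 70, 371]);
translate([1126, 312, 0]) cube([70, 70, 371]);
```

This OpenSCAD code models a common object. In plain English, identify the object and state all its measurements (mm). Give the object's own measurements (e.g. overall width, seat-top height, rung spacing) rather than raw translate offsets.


A bench: a 1196×382 mm seat slab, 53 mm thick, top at z = 424 mm, on four 70×70 mm square legs flush with the seat corners and standing on z = 0.


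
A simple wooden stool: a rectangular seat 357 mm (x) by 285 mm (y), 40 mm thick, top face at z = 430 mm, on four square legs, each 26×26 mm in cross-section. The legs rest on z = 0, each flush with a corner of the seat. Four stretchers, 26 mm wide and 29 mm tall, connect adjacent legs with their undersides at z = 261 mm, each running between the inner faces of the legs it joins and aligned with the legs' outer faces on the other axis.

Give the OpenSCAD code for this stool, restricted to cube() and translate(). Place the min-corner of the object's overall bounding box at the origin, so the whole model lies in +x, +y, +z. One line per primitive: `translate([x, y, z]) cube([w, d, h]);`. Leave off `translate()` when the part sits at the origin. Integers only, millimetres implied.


translate([0, 0, 390]) cube([357, 285, 40]);
cube([26, 26, 390]);
translate([331, 0, 0]) cube([26, 26, 390]);
translate([0, 259, 0]) cube([26, 26, 390]);
translate([331, 259, 0]) cube([26, 26, 390]);
translate([26, 0, 261]) cube([305, 26, 29]);
translate([26, 259, 261]) cube([305, 26, 29]);
translate([0, 26, 261]) cube([26, 233, 29]);
translate([331, 26, 261]) cube([26, 233, 29]);


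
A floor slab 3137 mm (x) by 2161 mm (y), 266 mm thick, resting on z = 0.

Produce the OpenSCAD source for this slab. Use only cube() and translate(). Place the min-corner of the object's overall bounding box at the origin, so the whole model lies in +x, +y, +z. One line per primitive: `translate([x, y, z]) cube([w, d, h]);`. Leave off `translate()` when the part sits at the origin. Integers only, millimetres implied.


cube([3137, 2161, 266]);


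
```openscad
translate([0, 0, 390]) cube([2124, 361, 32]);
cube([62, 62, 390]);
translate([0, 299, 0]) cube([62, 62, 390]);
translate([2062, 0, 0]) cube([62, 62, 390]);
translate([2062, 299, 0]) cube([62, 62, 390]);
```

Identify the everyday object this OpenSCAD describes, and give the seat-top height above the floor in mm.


A bench. The seat-top height is 422 mm.

A long slab on four corner posts — a bench. The slab sits at z = 390 with thickness 32, so the top is 390 + 32 = 422 mm.


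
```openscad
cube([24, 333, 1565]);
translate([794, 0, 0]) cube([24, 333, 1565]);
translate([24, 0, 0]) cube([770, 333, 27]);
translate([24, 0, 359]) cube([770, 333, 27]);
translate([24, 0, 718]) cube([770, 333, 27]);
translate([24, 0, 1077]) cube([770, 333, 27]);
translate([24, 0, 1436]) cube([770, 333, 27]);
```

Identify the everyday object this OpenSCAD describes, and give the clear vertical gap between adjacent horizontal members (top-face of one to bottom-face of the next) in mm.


A bookshelf. The clear shelf gap is 332 mm.

Two tall side panels with 5 horizontal boards between them — a bookshelf. The first two shelf undersides are at z = 0 and z = 359; with shelf thickness 27, the clear gap is 359 − 0 − 27 = 332 mm.


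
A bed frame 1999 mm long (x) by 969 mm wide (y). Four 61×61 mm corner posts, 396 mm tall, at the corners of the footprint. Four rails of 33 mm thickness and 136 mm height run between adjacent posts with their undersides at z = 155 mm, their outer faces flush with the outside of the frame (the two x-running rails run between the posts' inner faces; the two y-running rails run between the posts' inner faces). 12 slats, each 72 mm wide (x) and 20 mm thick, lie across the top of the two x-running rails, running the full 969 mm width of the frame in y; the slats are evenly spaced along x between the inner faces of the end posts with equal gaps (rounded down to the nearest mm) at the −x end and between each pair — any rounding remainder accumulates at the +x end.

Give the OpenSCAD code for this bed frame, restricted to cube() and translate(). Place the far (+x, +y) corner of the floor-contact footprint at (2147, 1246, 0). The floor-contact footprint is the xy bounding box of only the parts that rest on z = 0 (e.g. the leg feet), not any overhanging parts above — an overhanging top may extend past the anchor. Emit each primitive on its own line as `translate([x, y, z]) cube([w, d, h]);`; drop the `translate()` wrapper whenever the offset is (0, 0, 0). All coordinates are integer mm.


translate([148, 277, 0]) cube([61, 61, 396]);
translate([148, 1185, 0]) cube([61, 61, 396]);
translate([2086, 277, 0]) cube([61, 61, 396]);
translate([2086, 1185, 0]) cube([61, 61, 396]);
translate([209, 277, 155]) cube([1877, 33, 136]);
translate([209, 1213, 155]) cube([1877, 33, 136]);
translate([148, 338, 155]) cube([33, 847, 136]);
translate([2114, 338, 155]) cube([33, 847, 136]);
translate([286, 277, 291]) cube([72, 969, 20]);
translate([435, 277, 291]) cube([72, 969, 20]);
translate([584, 277, 291]) cube([72, 969, 20]);
translate([733, 277, 291]) cube([72, 969, 20]);
translate([882, 277, 291]) cube([72, 969, 20]);
translate([1031, 277, 291]) cube([72, 969, 20]);
translate([1180, 277, 291]) cube([72, 969, 20]);
translate([1329, 277, 291]) cube([72, 969, 20]);
translate([1478, 277, 291]) cube([72, 969, 20]);
translate([1627, 277, 291]) cube([72, 969, 20]);
translate([1776, 277, 291]) cube([72, 969, 20]);
translate([1925, 277, 291]) cube([72, 969, 20]);


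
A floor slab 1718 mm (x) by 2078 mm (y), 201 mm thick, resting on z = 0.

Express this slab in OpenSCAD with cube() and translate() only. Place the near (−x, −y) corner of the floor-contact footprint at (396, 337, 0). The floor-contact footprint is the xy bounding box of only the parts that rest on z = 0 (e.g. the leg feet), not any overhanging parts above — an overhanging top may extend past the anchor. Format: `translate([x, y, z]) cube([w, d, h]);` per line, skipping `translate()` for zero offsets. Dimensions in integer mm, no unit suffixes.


translate([396, 337, 0]) cube([1718, 2078, 201]);


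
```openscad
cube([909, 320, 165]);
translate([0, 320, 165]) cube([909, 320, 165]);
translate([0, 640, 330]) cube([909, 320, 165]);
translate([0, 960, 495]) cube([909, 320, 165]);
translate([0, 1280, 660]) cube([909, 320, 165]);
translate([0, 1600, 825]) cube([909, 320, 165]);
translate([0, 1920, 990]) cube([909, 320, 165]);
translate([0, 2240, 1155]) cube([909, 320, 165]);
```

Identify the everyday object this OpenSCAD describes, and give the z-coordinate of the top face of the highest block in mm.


A staircase. The total rise is 1320 mm.

8 identical blocks, each offset up and back from the previous — a staircase. Each step is 165 mm tall and there are 8 of them, so the total rise is 8 × 165 = 1320 mm.


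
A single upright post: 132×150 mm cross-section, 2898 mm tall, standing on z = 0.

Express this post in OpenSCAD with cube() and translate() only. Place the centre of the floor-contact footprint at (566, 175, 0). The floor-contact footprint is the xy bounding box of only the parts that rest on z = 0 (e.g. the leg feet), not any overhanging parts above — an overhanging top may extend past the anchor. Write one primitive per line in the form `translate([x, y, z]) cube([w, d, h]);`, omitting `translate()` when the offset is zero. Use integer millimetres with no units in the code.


translate([500, 100, 0]) cube([132, 150, 2898]);


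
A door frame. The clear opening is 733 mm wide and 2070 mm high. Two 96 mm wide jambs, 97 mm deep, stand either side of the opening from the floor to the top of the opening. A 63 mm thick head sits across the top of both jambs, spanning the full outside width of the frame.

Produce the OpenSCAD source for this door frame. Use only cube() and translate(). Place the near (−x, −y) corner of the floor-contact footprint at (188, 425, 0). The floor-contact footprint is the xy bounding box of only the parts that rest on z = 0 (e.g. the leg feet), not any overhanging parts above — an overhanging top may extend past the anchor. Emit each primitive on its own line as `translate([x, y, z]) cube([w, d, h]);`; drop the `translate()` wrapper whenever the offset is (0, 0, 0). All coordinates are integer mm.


translate([188, 425, 0]) cube([96, 97, 2070]);
translate([1017, 425, 0]) cube([96, 97, 2070]);
translate([188, 425, 2070]) cube([925, 97, 63]);


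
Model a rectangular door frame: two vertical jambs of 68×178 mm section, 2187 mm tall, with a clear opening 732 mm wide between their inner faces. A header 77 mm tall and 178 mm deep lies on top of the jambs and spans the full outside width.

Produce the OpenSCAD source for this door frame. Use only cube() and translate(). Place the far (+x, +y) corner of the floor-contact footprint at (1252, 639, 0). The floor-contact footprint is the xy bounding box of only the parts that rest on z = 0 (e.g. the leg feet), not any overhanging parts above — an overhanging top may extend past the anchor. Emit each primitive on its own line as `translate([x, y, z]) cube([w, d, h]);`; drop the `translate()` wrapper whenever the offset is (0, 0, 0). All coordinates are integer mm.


translate([384, 461, 0]) cube([68, 178, 2187]);
translate([1184, 461, 0]) cube([68, 178, 2187]);
translate([384, 461, 2187]) cube([868, 178, 77]);


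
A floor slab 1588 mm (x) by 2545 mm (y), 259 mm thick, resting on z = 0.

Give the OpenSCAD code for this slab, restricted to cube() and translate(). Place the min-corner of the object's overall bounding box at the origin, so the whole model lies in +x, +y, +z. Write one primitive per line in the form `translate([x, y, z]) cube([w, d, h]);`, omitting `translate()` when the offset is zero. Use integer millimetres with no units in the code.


cube([1588, 2545, 259]);


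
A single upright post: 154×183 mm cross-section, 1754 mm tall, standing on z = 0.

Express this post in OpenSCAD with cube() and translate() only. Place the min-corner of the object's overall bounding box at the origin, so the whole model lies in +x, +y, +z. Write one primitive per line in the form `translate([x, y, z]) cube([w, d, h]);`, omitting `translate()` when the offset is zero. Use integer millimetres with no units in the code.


cube([154, 183, 1754]);


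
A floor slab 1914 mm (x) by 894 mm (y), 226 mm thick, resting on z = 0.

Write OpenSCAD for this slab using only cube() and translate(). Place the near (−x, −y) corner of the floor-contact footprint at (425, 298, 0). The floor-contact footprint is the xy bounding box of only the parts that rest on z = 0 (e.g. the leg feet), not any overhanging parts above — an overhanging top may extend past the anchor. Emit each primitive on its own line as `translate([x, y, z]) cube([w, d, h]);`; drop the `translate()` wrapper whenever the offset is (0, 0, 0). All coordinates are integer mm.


translate([425, 298, 0]) cube([1914, 894, 226]);


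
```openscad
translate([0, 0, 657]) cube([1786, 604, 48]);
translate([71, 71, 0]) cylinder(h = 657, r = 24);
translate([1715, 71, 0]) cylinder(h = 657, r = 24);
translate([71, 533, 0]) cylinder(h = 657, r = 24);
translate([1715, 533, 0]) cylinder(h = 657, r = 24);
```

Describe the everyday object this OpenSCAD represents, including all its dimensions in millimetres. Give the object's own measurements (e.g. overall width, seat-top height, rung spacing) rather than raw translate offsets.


A rectangular dining table. The top is 1786×604×48 mm with its upper surface at z = 705 mm. It stands on four round legs of 48 mm diameter, each leg's bounding box inset 47 mm from the nearest pair of top edges, running from the floor to the underside of the top.


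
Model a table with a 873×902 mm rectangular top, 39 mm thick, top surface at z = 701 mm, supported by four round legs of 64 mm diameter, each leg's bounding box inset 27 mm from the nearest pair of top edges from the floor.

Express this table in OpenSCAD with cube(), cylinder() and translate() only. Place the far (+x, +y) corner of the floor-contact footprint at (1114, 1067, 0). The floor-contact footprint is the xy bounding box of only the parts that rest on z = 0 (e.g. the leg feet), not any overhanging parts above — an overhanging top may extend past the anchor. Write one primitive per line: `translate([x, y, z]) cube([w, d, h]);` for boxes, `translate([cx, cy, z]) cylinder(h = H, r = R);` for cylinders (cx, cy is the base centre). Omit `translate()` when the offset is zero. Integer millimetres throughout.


translate([268, 192, 662]) cube([873, 902, 39]);
translate([327, 251, 0]) cylinder(h = 662, r = 32);
translate([1082, 251, 0]) cylinder(h = 662, r = 32);
translate([327, 1035, 0]) cylinder(h = 662, r = 32);
translate([1082, 1035, 0]) cylinder(h = 662, r = 32);


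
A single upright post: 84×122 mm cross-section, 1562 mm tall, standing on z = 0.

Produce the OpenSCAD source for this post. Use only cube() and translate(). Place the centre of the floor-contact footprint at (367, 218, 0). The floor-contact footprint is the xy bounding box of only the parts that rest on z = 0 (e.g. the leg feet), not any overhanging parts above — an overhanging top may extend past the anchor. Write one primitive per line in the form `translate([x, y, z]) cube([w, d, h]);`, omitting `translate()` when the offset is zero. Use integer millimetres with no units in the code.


translate([325, 157, 0]) cube([84, 122, 1562]);


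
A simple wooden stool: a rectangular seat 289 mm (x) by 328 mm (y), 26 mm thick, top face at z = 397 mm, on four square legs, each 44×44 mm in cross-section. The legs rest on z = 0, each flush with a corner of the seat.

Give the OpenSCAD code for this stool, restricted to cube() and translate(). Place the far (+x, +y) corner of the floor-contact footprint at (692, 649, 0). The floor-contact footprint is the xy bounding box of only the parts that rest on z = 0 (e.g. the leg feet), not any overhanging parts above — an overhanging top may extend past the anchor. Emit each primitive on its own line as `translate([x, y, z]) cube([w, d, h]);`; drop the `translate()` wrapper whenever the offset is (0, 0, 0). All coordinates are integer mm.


translate([403, 321, 371]) cube([289, 328, 26]);
translate([403, 321, 0]) cube([44, 44, 371]);
translate([648, 321, 0]) cube([44, 44, 371]);
translate([403, 605, 0]) cube([44, 44, 371]);
translate([648, 605, 0]) cube([44, 44, 371]);


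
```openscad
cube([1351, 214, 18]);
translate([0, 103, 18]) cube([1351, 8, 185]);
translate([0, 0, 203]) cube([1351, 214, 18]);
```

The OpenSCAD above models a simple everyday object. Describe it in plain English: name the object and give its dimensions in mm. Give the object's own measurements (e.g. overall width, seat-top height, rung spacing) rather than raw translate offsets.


An I-beam lying along x, 1351 mm long. Overall section height 221 mm. Two flanges 214 mm wide (y) and 18 mm thick, one on the floor and one at the top; a web 8 mm thick runs between them, centred on the flange width.


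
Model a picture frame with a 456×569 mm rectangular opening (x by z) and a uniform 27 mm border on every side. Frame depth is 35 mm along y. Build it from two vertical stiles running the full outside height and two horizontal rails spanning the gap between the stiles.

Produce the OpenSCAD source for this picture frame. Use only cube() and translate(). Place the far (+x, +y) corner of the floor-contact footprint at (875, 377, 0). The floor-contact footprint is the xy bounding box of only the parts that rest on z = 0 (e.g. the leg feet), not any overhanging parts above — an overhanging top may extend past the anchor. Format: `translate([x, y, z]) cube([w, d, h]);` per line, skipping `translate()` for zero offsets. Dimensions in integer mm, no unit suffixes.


translate([365, 342, 0]) cube([27, 35, 623]);
translate([848, 342, 0]) cube([27, 35, 623]);
translate([392, 342, 0]) cube([456, 35, 27]);
translate([392, 342, 596]) cube([456, 35, 27]);


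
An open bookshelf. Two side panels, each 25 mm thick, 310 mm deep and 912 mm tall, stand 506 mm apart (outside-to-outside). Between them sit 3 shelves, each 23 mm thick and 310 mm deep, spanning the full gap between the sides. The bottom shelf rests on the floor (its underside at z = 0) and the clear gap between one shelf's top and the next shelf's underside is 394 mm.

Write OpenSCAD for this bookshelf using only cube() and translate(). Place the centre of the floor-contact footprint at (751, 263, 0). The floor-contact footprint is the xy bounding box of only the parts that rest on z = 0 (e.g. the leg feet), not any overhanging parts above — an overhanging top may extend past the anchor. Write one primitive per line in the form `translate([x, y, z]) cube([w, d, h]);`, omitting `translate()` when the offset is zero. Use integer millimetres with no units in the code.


translate([498, 108, 0]) cube([25, 310, 912]);
translate([979, 108, 0]) cube([25, 310, 912]);
translate([523, 108, 0]) cube([456, 310, 23]);
translate([523, 108, 417]) cube([456, 310, 23]);
translate([523, 108, 834]) cube([456, 310, 23]);


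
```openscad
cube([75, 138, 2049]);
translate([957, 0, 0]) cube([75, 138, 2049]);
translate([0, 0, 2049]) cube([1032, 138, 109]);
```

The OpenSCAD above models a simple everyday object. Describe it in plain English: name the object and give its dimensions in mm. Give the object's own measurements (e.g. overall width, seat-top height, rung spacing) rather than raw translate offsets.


A door frame. The clear opening is 882 mm wide and 2049 mm high. Two 75 mm wide jambs, 138 mm deep, stand either side of the opening from the floor to the top of the opening. A 109 mm thick head sits across the top of both jambs, spanning the full outside width of the frame.


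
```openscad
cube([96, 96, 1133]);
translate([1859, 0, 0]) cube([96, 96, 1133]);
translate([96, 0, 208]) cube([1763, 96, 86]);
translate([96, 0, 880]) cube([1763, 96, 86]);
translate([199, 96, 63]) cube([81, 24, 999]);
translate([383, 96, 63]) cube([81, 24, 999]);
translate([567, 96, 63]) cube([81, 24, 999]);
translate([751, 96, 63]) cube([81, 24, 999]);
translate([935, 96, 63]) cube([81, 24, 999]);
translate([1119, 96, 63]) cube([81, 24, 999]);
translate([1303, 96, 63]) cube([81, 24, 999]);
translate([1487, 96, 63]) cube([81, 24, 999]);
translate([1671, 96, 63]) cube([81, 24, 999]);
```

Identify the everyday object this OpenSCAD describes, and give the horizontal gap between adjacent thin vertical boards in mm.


A fence section. The picket gap is 103 mm.

Two posts, two rails, 9 pickets — a fence section. Span 1763 mm holds 9 pickets of 81 mm with 10 equal gaps: ⌊(1763 − 9·81) / 10⌋ = 103 mm.


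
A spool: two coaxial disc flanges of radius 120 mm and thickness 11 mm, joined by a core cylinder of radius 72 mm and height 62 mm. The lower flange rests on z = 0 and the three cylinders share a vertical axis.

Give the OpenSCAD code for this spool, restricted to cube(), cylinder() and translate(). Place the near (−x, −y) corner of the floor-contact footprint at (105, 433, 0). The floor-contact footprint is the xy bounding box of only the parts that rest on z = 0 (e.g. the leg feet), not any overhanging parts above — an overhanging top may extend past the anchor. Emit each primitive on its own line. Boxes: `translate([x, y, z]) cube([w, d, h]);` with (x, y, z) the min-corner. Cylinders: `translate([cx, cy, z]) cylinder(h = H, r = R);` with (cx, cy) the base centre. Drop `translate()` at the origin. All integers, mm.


translate([225, 553, 0]) cylinder(h = 11, r = 120);
translate([225, 553, 11]) cylinder(h = 62, r = 72);
translate([225, 553, 73]) cylinder(h = 11, r = 120);


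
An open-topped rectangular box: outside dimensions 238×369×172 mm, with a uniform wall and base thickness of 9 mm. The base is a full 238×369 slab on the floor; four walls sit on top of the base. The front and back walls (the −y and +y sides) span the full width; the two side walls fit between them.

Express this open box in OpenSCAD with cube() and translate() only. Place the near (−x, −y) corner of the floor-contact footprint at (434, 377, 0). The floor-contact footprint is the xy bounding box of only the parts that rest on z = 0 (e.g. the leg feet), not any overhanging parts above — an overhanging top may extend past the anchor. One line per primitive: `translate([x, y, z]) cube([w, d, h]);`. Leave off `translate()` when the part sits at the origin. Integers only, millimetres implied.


translate([434, 377, 0]) cube([238, 369, 9]);
translate([434, 377, 9]) cube([238, 9, 163]);
translate([434, 737, 9]) cube([238, 9, 163]);
translate([434, 386, 9]) cube([9, 351, 163]);
translate([663, 386, 9]) cube([9, 351, 163]);


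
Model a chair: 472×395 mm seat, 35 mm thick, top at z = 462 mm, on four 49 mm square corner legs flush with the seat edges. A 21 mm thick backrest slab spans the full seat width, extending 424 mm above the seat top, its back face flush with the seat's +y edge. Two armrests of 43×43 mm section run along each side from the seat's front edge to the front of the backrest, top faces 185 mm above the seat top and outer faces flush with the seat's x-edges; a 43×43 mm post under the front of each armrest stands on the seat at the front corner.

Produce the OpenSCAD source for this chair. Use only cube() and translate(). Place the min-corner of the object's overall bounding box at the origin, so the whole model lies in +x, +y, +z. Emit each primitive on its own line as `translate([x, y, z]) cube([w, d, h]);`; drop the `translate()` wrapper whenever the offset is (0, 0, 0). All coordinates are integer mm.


translate([0, 0, 427]) cube([472, 395, 35]);
cube([49, 49, 427]);
translate([423, 0, 0]) cube([49, 49, 427]);
translate([0, 346, 0]) cube([49, 49, 427]);
translate([423, 346, 0]) cube([49, 49, 427]);
translate([0, 374, 462]) cube([472, 21, 424]);
translate([0, 0, 604]) cube([43, 374, 43]);
translate([429, 0, 604]) cube([43, 374, 43]);
translate([0, 0, 462]) cube([43, 43, 142]);
translate([429, 0, 462]) cube([43, 43, 142]);


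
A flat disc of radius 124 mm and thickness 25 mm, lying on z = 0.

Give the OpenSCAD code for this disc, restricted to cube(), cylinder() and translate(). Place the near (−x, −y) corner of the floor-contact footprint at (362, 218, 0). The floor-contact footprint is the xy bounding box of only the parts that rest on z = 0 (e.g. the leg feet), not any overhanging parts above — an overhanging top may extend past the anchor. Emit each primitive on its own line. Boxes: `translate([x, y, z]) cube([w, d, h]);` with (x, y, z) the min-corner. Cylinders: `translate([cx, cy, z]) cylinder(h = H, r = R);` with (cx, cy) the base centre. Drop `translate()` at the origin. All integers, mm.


translate([486, 342, 0]) cylinder(h = 25, r = 124);


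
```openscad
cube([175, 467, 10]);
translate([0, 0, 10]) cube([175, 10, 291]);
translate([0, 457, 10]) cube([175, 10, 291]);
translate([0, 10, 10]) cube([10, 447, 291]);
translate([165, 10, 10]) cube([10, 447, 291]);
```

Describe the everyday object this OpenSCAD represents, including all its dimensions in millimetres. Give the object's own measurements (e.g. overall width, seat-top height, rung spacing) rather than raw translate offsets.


An open-topped rectangular box: outside dimensions 175×467×301 mm, with a uniform wall and base thickness of 10 mm. The base is a full 175×467 slab on the floor; four walls sit on top of the base. The front and back walls (the −y and +y sides) span the full width; the two side walls fit between them.


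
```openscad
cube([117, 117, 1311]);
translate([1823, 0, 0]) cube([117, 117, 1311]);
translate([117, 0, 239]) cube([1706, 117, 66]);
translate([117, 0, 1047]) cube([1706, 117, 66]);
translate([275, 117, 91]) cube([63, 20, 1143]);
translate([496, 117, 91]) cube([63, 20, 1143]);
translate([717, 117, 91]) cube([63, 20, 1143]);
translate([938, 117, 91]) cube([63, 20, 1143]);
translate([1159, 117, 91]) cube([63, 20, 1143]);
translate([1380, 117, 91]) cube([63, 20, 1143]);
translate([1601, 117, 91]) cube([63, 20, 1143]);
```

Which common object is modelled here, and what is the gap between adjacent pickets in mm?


A fence section. The picket gap is 158 mm.

Two posts, two rails, 7 pickets — a fence section. Span 1706 mm holds 7 pickets of 63 mm with 8 equal gaps: ⌊(1706 − 7·63) / 8⌋ = 158 mm.


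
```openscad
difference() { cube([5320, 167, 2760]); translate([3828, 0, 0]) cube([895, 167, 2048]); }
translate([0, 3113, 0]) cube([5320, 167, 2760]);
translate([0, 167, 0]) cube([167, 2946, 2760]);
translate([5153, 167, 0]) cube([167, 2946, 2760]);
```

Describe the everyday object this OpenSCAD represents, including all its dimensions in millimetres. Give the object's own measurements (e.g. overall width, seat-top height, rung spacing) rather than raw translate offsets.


A single room: four walls, each 2760 mm tall and 167 mm thick, enclosing an outside footprint 5320×3280 mm (x × y), no floor or roof. The front and back walls (−y and +y sides) run the full x-width; the side walls fit between their inner faces. A door opening 895 mm wide and 2048 mm tall is cut through the front wall from the floor up, its −x edge 3828 mm from the wall's −x end.


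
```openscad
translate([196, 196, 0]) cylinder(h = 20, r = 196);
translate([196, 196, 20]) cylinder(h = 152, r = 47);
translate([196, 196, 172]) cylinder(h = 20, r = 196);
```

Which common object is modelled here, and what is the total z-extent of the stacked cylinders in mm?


A spool. The overall height is 192 mm.

Three coaxial cylinders, large–small–large — a spool. Two 20 mm flanges and a 152 mm core give 20 + 152 + 20 = 192 mm.


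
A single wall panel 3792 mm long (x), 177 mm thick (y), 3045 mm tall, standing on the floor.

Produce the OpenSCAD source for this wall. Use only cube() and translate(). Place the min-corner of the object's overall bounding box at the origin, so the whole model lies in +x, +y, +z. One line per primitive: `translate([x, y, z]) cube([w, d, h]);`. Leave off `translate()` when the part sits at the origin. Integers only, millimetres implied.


cube([3792, 177, 3045]);


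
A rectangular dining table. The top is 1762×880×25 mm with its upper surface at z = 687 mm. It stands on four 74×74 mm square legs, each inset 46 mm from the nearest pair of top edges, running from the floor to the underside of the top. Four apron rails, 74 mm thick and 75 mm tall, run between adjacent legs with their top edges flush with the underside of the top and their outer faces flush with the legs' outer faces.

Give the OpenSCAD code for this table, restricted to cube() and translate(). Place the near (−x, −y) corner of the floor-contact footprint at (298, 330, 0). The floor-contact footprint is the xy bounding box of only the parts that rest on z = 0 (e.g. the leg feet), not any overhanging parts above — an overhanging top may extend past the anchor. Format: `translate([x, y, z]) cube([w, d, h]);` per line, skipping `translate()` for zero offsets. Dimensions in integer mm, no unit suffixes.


translate([252, 284, 662]) cube([1762, 880, 25]);
translate([298, 330, 0]) cube([74, 74, 662]);
translate([1894, 330, 0]) cube([74, 74, 662]);
translate([298, 1044, 0]) cube([74, 74, 662]);
translate([1894, 1044, 0]) cube([74, 74, 662]);
translate([372, 330, 587]) cube([1522, 74, 75]);
translate([372, 1044, 587]) cube([1522, 74, 75]);
translate([298, 404, 587]) cube([74, 640, 75]);
translate([1894, 404, 587]) cube([74, 640, 75]);


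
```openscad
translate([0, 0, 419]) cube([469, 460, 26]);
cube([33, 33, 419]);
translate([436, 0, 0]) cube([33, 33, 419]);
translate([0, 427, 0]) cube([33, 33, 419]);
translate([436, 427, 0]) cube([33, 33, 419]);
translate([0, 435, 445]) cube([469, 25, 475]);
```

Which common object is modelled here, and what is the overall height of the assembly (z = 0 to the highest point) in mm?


A chair. The overall height is 920 mm.

A slab on four corner posts with a tall panel at the back — a chair. The seat slab sits at z = 419 with thickness 26, and the 475 mm backrest starts at the seat top, so the overall height is 419 + 26 + 475 = 920 mm.


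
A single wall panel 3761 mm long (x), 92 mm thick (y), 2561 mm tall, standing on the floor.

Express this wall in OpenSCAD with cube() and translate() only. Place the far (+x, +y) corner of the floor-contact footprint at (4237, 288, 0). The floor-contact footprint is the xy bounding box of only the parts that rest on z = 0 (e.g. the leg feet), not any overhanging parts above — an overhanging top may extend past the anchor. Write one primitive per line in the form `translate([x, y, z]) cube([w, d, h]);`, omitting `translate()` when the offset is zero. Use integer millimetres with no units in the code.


translate([476, 196, 0]) cube([3761, 92, 2561]);


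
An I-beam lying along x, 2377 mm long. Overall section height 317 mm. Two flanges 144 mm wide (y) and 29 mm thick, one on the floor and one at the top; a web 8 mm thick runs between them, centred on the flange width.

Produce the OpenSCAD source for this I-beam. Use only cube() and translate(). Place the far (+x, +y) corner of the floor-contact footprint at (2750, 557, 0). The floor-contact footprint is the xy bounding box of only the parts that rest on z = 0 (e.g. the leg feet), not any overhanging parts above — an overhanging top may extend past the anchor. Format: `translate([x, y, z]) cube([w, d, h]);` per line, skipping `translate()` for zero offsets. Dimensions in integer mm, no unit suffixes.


translate([373, 413, 0]) cube([2377, 144, 29]);
translate([373, 481, 29]) cube([2377, 8, 259]);
translate([373, 413, 288]) cube([2377, 144, 29]);
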